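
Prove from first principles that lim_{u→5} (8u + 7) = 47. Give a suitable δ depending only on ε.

δ = ε/8

Suppose ε > 0. We need δ > 0 so that 0 < |u − 5| < δ implies |(8u + 7) − 47| < ε.
Since (8u + 7) − 47 = 8(u − 5), we have |(8u + 7) − 47| = 8|u − 5|.
So 8|u − 5| < ε exactly when |u − 5| < ε/8.
Choosing δ = ε/8 gives |(8u + 7) − 47| = 8|u − 5| < ε whenever |u − 5| < δ.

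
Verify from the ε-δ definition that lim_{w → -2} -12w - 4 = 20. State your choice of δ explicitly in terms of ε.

δ = ε/12

Let ε > 0 be given. We need δ > 0 so that 0 < |w + 2| < δ implies |(-12w - 4) − 20| < ε.
Since (-12w - 4) − 20 = -12(w + 2), we have |(-12w - 4) − 20| = 12|w + 2|.
Thus it suffices that |w + 2| < ε/12.
Take δ = ε/12. If 0 < |w + 2| < δ then |(-12w - 4) − 20| = 12|w + 2| < 12·(ε/12) = ε.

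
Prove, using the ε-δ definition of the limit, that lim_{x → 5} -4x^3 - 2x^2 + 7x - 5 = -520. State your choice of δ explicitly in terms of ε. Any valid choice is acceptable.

Fix ε > 0. We want δ > 0 such that 0 < |x − 5| < δ implies |(-4x^3 - 2x^2 + 7x - 5) + 520| < ε.
(-4x^3 - 2x^2 + 7x - 5) + 520 = -4x^3 - 2x^2 + 7x + 515 = (x − 5)(-4x^2 - 22x - 103).
So |(-4x^3 - 2x^2 + 7x - 5) + 520| = |x − 5|·|-4x^2 - 22x - 103|.
Assume first that |x − 5| < 1, so |x| < 6. Then |-4x^2 - 22x - 103| ≤ 4·6^2 + 22·6 + 103 = 379.
Hence |(-4x^3 - 2x^2 + 7x - 5) + 520| ≤ 379|x − 5| < ε provided |x − 5| < ε/379.
Take δ = min(1, ε/379). Then 0 < |x − 5| < δ gives both |x − 5| < 1 and |x − 5| < ε/379, so |(-4x^3 - 2x^2 + 7x - 5) + 520| < ε.

δ = min(1, ε/379)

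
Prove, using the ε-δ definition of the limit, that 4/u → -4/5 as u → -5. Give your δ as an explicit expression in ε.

Suppose ε > 0. We seek δ > 0 such that 0 < |u + 5| < δ implies |4/u + 4/5| < ε.
|4/u + 4/5| = 4·|-5 − u|/(5·|u|) = 4|u + 5|/(5|u|).
Require δ ≤ 5/2 so that |u| > 5 − 5/2 = 5/2, hence 5|u| > 25/2.
Then |4/u + 4/5| < 4|u + 5|/(25/2), which is < ε when |u + 5| < (25/8)ε.
Take δ = min(5/2, (25/8)ε). Then 0 < |u + 5| < δ gives both |u + 5| < 5/2 and |u + 5| < (25/8)ε, so |4/u + 4/5| < ε.

δ = min(5/2, (25/8)ε)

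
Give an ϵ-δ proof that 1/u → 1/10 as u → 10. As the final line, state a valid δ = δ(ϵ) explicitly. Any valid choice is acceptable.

δ = min(5, 50ϵ)

Fix ϵ > 0. We seek δ > 0 such that 0 < |u − 10| < δ implies |1/u − (1/10)| < ϵ.
|1/u − (1/10)| = |10 − u|/(10·|u|) = |u − 10|/(10|u|).
Restrict δ ≤ 5. Then |u − 10| < 5 gives |u| > 5, so 10|u| > 50.
Then |1/u − (1/10)| < |u − 10|/50, which is < ϵ when |u − 10| < 50ϵ.
Take δ = min(5, 50ϵ). Then 0 < |u − 10| < δ gives both |u − 10| < 5 and |u − 10| < 50ϵ, so |1/u − (1/10)| < ϵ.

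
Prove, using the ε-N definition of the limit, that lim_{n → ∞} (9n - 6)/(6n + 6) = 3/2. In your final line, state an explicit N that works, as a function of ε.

Fix ε > 0. For n ≥ 1, |(9n - 6)/(6n + 6) − (3/2)| = |-90|/(6(6n + 6)) = 90/(6(6n + 6)).
Since 6n + 6 ≥ 6n for n ≥ 1, this is ≤ 90/(6·6n) = (5/2)/n.
So |(9n - 6)/(6n + 6) − (3/2)| < ε whenever n > (5/2)/ε.
Take N = (5/2)/ε. If n > N then |(9n - 6)/(6n + 6) − (3/2)| ≤ (5/2)/n < ε.

N = (5/2)/ε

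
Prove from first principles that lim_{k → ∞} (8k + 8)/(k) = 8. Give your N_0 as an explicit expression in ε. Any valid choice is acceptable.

Let ε > 0 be given. For k ≥ 1, |(8k + 8)/(k) − 8| = |8|/((k)) = 8/((k)).
Since k ≥ k for k ≥ 1, this is ≤ 8/(k) = 8/k.
So |(8k + 8)/(k) − 8| < ε whenever k > 8/ε.
Take N_0 = 8/ε. If k > N_0 then |(8k + 8)/(k) − 8| ≤ 8/k < ε.

N_0 = 8/ε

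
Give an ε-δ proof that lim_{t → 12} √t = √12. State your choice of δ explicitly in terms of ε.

Fix ε > 0. We want δ > 0 such that 0 < |t − 12| < δ implies |√t − √12| < ε.
Rationalise: √t − √12 = (t − 12)/(√t + √12), so |√t − √12| = |t − 12|/(√t + √12).
Restrict δ ≤ 12 so that |t − 12| < 12 forces t > 0, and then √t + √12 > √12.
Hence |√t − √12| < |t − 12|/√12, which is < ε once |t − 12| < √12·ε.
Take δ = min(12, √12·ε). If 0 < |t − 12| < δ then t > 0 and |√t − √12| < |t − 12|/√12 < ε.

δ = min(12, √12·ε)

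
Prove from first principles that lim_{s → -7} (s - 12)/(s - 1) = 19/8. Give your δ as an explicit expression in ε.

δ = min(4, (32/11)ε)

Suppose ε > 0. We want δ > 0 with 0 < |s + 7| < δ ⇒ |(s - 12)/(s - 1) − (19/8)| < ε.
Combining over a common denominator, (s - 12)/(s - 1) − (19/8) = [(s - 12)·(-8) − (-19)·(s - 1)] / [(-8)·(s - 1)] = 11(s + 7) / ((-8)(s - 1)).
So |(s - 12)/(s - 1) − (19/8)| = 11|s + 7| / (8·|s − 1|).
Require δ ≤ 4, so |s − 1| ≥ |-8| − |s + 7| > 8 − 4 = 4.
Hence |(s - 12)/(s - 1) − (19/8)| < 11|s + 7|/(8·4) = (11/32)|s + 7|, which is < ε once |s + 7| < (32/11)ε.
Take δ = min(4, (32/11)ε). Then 0 < |s + 7| < δ forces both bounds, so |(s - 12)/(s - 1) − (19/8)| < ε.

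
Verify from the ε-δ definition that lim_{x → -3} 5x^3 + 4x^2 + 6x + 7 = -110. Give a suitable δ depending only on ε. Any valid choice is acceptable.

δ = min(1, ε/163)

Fix ε > 0. We want δ > 0 such that 0 < |x + 3| < δ implies |(5x^3 + 4x^2 + 6x + 7) + 110| < ε.
(5x^3 + 4x^2 + 6x + 7) + 110 = 5x^3 + 4x^2 + 6x + 117 = (x + 3)(5x^2 - 11x + 39).
So |(5x^3 + 4x^2 + 6x + 7) + 110| = |x + 3|·|5x^2 - 11x + 39|.
Assume first that |x + 3| < 1, so |x| < 4. Then |5x^2 - 11x + 39| ≤ 5·4^2 + 11·4 + 39 = 163.
Hence |(5x^3 + 4x^2 + 6x + 7) + 110| ≤ 163|x + 3| < ε provided |x + 3| < ε/163.
Take δ = min(1, ε/163). Then 0 < |x + 3| < δ gives both |x + 3| < 1 and |x + 3| < ε/163, so |(5x^3 + 4x^2 + 6x + 7) + 110| < ε.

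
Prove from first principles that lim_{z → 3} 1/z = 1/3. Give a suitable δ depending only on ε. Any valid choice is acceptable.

δ = min(3/2, (9/2)ε)

Let ε > 0. We seek δ > 0 such that 0 < |z − 3| < δ implies |1/z − (1/3)| < ε.
|1/z − (1/3)| = |3 − z|/(3·|z|) = |z − 3|/(3|z|).
Require δ ≤ 3/2 so that |z| > 3 − 3/2 = 3/2, hence 3|z| > 9/2.
Then |1/z − (1/3)| < |z − 3|/(9/2), which is < ε when |z − 3| < (9/2)ε.
Take δ = min(3/2, (9/2)ε). Then 0 < |z − 3| < δ gives both |z − 3| < 3/2 and |z − 3| < (9/2)ε, so |1/z − (1/3)| < ε.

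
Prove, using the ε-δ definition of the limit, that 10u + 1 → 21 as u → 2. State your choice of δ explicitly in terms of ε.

Let ε > 0 be given. We need δ > 0 so that 0 < |u − 2| < δ implies |(10u + 1) − 21| < ε.
Since (10u + 1) − 21 = 10(u − 2), we have |(10u + 1) − 21| = 10|u − 2|.
Thus it suffices that |u − 2| < ε/10.
Take δ = ε/10. If 0 < |u − 2| < δ then |(10u + 1) − 21| = 10|u − 2| < 10·(ε/10) = ε.

δ = ε/10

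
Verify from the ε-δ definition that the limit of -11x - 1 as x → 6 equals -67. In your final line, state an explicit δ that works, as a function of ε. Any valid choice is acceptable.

Let ε > 0. We need δ > 0 so that 0 < |x − 6| < δ implies |(-11x - 1) + 67| < ε.
|(-11x - 1) + 67| = |-11x + 66| = 11|x − 6|.
So 11|x − 6| < ε exactly when |x − 6| < ε/11.
Choosing δ = ε/11 gives |(-11x - 1) + 67| = 11|x − 6| < ε whenever |x − 6| < δ.

δ = ε/11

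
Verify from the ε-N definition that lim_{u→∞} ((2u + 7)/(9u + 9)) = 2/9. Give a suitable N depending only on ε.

N = (5/9)/ε

Let ε > 0. We seek N > 0 such that u > N implies |(2u + 7)/(9u + 9) − (2/9)| < ε.
(2u + 7)/(9u + 9) − (2/9) = (9(2u + 7) − 2(9u + 9)) / (9(9u + 9)) = 45/(9(9u + 9)).
For u > 0 we have 9u + 9 > 9u, so |(2u + 7)/(9u + 9) − (2/9)| = 45/(9(9u + 9)) < 45/(9·9u) = (5/9)/u.
Thus |(2u + 7)/(9u + 9) − (2/9)| < ε whenever u > (5/9)/ε.
Take N = (5/9)/ε. If u > N then |(2u + 7)/(9u + 9) − (2/9)| < (5/9)/u < ε.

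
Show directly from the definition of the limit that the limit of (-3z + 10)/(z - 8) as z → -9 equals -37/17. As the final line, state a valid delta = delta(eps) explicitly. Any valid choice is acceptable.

delta = min(17/2, (289/28)eps)

Suppose eps > 0. We want delta > 0 with 0 < |z + 9| < delta ⇒ |(-3z + 10)/(z - 8) + 37/17| < eps.
Combining over a common denominator, (-3z + 10)/(z - 8) + 37/17 = [(-3z + 10)·(-17) − 37·(z - 8)] / [(-17)·(z - 8)] = 14(z + 9) / ((-17)(z - 8)).
So |(-3z + 10)/(z - 8) + 37/17| = 14|z + 9| / (17·|z − 8|).
Restrict delta ≤ 17/2. Then |z + 9| < 17/2 gives |z − 8| = |(z + 9) + (-17)| ≥ 17 − 17/2 = 17/2.
Hence |(-3z + 10)/(z - 8) + 37/17| < 14|z + 9|/(17·(17/2)) = (28/289)|z + 9|, which is < eps once |z + 9| < (289/28)eps.
Take delta = min(17/2, (289/28)eps). Then 0 < |z + 9| < delta forces both bounds, so |(-3z + 10)/(z - 8) + 37/17| < eps.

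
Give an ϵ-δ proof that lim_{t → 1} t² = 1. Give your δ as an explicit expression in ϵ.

Let ϵ > 0. We seek δ > 0 with 0 < |t − 1| < δ ⇒ |t² − 1| < ϵ.
Factor: t² − 1 = (t − 1)(t + 1), so |t² − 1| = |t − 1|·|t + 1|.
Restrict δ ≤ 2. Then |t − 1| < 2 gives |t| < 3, so by the triangle inequality |t + 1| ≤ 3 + 1 = 4.
Hence |t² − 1| ≤ 4|t − 1|, which is < ϵ once |t − 1| < ϵ/4.
Take δ = min(2, ϵ/4). If 0 < |t − 1| < δ then both bounds hold and |t² − 1| ≤ 4|t − 1| < 4·(ϵ/4) = ϵ.

δ = min(2, ϵ/4)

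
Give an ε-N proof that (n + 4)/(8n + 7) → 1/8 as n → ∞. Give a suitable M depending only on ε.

Fix ε > 0. For n ≥ 1, |(n + 4)/(8n + 7) − (1/8)| = |25|/(8(8n + 7)) = 25/(8(8n + 7)).
Since 8n + 7 ≥ 8n for n ≥ 1, this is ≤ 25/(8·8n) = (25/64)/n.
So |(n + 4)/(8n + 7) − (1/8)| < ε whenever n > (25/64)/ε.
Take M = (25/64)/ε. If n > M then |(n + 4)/(8n + 7) − (1/8)| ≤ (25/64)/n < ε.

M = (25/64)/ε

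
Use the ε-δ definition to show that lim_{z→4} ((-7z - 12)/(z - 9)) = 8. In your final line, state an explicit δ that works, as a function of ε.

δ = min(5/2, (1/6)ε)

Suppose ε > 0. We want δ > 0 with 0 < |z − 4| < δ ⇒ |(-7z - 12)/(z - 9) − 8| < ε.
Combining over a common denominator, (-7z - 12)/(z - 9) − 8 = [(-7z - 12)·(-5) − (-40)·(z - 9)] / [(-5)·(z - 9)] = 75(z − 4) / ((-5)(z - 9)).
So |(-7z - 12)/(z - 9) − 8| = 75|z − 4| / (5·|z − 9|).
Restrict δ ≤ 5/2. Then |z − 4| < 5/2 gives |z − 9| = |(z − 4) + (-5)| ≥ 5 − 5/2 = 5/2.
Hence |(-7z - 12)/(z - 9) − 8| < 75|z − 4|/(5·(5/2)) = 6|z − 4|, which is < ε once |z − 4| < (1/6)ε.
Take δ = min(5/2, (1/6)ε). Then 0 < |z − 4| < δ forces both bounds, so |(-7z - 12)/(z - 9) − 8| < ε.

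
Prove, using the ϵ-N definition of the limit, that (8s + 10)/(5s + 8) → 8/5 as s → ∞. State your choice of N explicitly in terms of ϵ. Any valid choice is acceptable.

Suppose ϵ > 0. We seek N > 0 such that s > N implies |(8s + 10)/(5s + 8) − (8/5)| < ϵ.
(8s + 10)/(5s + 8) − (8/5) = (5(8s + 10) − 8(5s + 8)) / (5(5s + 8)) = -14/(5(5s + 8)).
For s > 0 we have 5s + 8 > 5s, so |(8s + 10)/(5s + 8) − (8/5)| = 14/(5(5s + 8)) < 14/(5·5s) = (14/25)/s.
Thus |(8s + 10)/(5s + 8) − (8/5)| < ϵ whenever s > (14/25)/ϵ.
Take N = (14/25)/ϵ. If s > N then |(8s + 10)/(5s + 8) − (8/5)| < (14/25)/s < ϵ.

N = (14/25)/ϵ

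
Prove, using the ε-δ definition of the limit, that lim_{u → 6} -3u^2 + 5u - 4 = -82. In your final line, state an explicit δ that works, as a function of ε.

δ = min(1, ε/34)

Fix ε > 0. We want δ > 0 such that 0 < |u − 6| < δ implies |(-3u^2 + 5u - 4) + 82| < ε.
(-3u^2 + 5u - 4) + 82 = -3u^2 + 5u + 78 = (u − 6)(-3u - 13).
So |(-3u^2 + 5u - 4) + 82| = |u − 6|·|-3u - 13|.
Assume first that |u − 6| < 1, so |u| < 7. Then |-3u - 13| ≤ 3·7 + 13 = 34.
Hence |(-3u^2 + 5u - 4) + 82| ≤ 34|u − 6| < ε provided |u − 6| < ε/34.
Take δ = min(1, ε/34). Then 0 < |u − 6| < δ gives both |u − 6| < 1 and |u − 6| < ε/34, so |(-3u^2 + 5u - 4) + 82| < ε.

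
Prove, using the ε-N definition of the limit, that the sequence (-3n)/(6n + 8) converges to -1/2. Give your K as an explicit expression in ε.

K = (2/3)/ε

Fix ε > 0. For n ≥ 1, |(-3n)/(6n + 8) + 1/2| = |24|/(6(6n + 8)) = 24/(6(6n + 8)).
Since 6n + 8 ≥ 6n for n ≥ 1, this is ≤ 24/(6·6n) = (2/3)/n.
So |(-3n)/(6n + 8) + 1/2| < ε whenever n > (2/3)/ε.
Take K = (2/3)/ε. If n > K then |(-3n)/(6n + 8) + 1/2| ≤ (2/3)/n < ε.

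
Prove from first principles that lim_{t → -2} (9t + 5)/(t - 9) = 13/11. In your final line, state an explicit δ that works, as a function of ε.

δ = min(11/2, (121/172)ε)

Let ε > 0 be given. We want δ > 0 with 0 < |t + 2| < δ ⇒ |(9t + 5)/(t - 9) − (13/11)| < ε.
Combining over a common denominator, (9t + 5)/(t - 9) − (13/11) = [(9t + 5)·(-11) − (-13)·(t - 9)] / [(-11)·(t - 9)] = -86(t + 2) / ((-11)(t - 9)).
So |(9t + 5)/(t - 9) − (13/11)| = 86|t + 2| / (11·|t − 9|).
Restrict δ ≤ 11/2. Then |t + 2| < 11/2 gives |t − 9| = |(t + 2) + (-11)| ≥ 11 − 11/2 = 11/2.
Hence |(9t + 5)/(t - 9) − (13/11)| < 86|t + 2|/(11·(11/2)) = (172/121)|t + 2|, which is < ε once |t + 2| < (121/172)ε.
Take δ = min(11/2, (121/172)ε). Then 0 < |t + 2| < δ forces both bounds, so |(9t + 5)/(t - 9) − (13/11)| < ε.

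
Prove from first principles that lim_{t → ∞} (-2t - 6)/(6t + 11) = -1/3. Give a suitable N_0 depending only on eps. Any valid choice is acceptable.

Let eps > 0 be given. We seek N_0 > 0 such that t > N_0 implies |(-2t - 6)/(6t + 11) + 1/3| < eps.
(-2t - 6)/(6t + 11) + 1/3 = (6(-2t - 6) − (-2)(6t + 11)) / (6(6t + 11)) = -14/(6(6t + 11)).
For t > 0 we have 6t + 11 > 6t, so |(-2t - 6)/(6t + 11) + 1/3| = 14/(6(6t + 11)) < 14/(6·6t) = (7/18)/t.
Thus |(-2t - 6)/(6t + 11) + 1/3| < eps whenever t > (7/18)/eps.
Take N_0 = (7/18)/eps. If t > N_0 then |(-2t - 6)/(6t + 11) + 1/3| < (7/18)/t < eps.

N_0 = (7/18)/eps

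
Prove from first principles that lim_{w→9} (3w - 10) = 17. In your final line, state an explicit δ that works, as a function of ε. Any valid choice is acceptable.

δ = ε/3

Let ε > 0. We need δ > 0 so that 0 < |w − 9| < δ implies |(3w - 10) − 17| < ε.
Since (3w - 10) − 17 = 3(w − 9), we have |(3w - 10) − 17| = 3|w − 9|.
So 3|w − 9| < ε exactly when |w − 9| < ε/3.
Take δ = ε/3. If 0 < |w − 9| < δ then |(3w - 10) − 17| = 3|w − 9| < 3·(ε/3) = ε.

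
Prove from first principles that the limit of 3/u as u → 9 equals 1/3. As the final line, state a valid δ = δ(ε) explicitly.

δ = min(9/2, (27/2)ε)

Let ε > 0 be given. We seek δ > 0 such that 0 < |u − 9| < δ implies |3/u − (1/3)| < ε.
|3/u − (1/3)| = 3·|9 − u|/(9·|u|) = 3|u − 9|/(9|u|).
Restrict δ ≤ 9/2. Then |u − 9| < 9/2 gives |u| > 9/2, so 9|u| > 81/2.
Then |3/u − (1/3)| < 3|u − 9|/(81/2), which is < ε when |u − 9| < (27/2)ε.
Take δ = min(9/2, (27/2)ε). Then 0 < |u − 9| < δ gives both |u − 9| < 9/2 and |u − 9| < (27/2)ε, so |3/u − (1/3)| < ε.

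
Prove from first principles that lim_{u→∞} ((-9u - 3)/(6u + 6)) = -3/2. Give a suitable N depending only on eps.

N = 1/eps

Let eps > 0. We seek N > 0 such that u > N implies |(-9u - 3)/(6u + 6) + 3/2| < eps.
(-9u - 3)/(6u + 6) + 3/2 = (6(-9u - 3) − (-9)(6u + 6)) / (6(6u + 6)) = 36/(6(6u + 6)).
For u > 0 we have 6u + 6 > 6u, so |(-9u - 3)/(6u + 6) + 3/2| = 36/(6(6u + 6)) < 36/(6·6u) = 1/u.
Thus |(-9u - 3)/(6u + 6) + 3/2| < eps whenever u > 1/eps.
Take N = 1/eps. If u > N then |(-9u - 3)/(6u + 6) + 3/2| < 1/u < eps.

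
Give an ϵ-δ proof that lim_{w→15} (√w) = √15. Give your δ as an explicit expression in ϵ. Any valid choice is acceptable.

δ = min(15, √15·ϵ)

Suppose ϵ > 0. We want δ > 0 such that 0 < |w − 15| < δ implies |√w − √15| < ϵ.
Rationalise: √w − √15 = (w − 15)/(√w + √15), so |√w − √15| = |w − 15|/(√w + √15).
Restrict δ ≤ 15 so that |w − 15| < 15 forces w > 0, and then √w + √15 > √15.
Hence |√w − √15| < |w − 15|/√15, which is < ϵ once |w − 15| < √15·ϵ.
Take δ = min(15, √15·ϵ). If 0 < |w − 15| < δ then w > 0 and |√w − √15| < |w − 15|/√15 < ϵ.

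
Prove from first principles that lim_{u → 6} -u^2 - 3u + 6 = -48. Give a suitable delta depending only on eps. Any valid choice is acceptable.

Let eps > 0. We want delta > 0 such that 0 < |u − 6| < delta implies |(-u^2 - 3u + 6) + 48| < eps.
(-u^2 - 3u + 6) + 48 = -u^2 - 3u + 54 = (u − 6)(-u - 9).
So |(-u^2 - 3u + 6) + 48| = |u − 6|·|-u - 9|.
Require delta ≤ 1. Then |u − 6| < 1 gives |u| < 7, and by the triangle inequality |-u - 9| ≤ 7 + 9 = 16.
Hence |(-u^2 - 3u + 6) + 48| ≤ 16|u − 6| < eps provided |u − 6| < eps/16.
Choosing delta = min(1, eps/16) ensures both conditions, hence |(-u^2 - 3u + 6) + 48| < eps.

delta = min(1, eps/16)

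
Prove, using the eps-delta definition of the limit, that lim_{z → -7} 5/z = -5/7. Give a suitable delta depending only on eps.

Fix eps > 0. We seek delta > 0 such that 0 < |z + 7| < delta implies |5/z + 5/7| < eps.
|5/z + 5/7| = 5·|-7 − z|/(7·|z|) = 5|z + 7|/(7|z|).
Require delta ≤ 7/2 so that |z| > 7 − 7/2 = 7/2, hence 7|z| > 49/2.
Then |5/z + 5/7| < 5|z + 7|/(49/2), which is < eps when |z + 7| < (49/10)eps.
Take delta = min(7/2, (49/10)eps). Then 0 < |z + 7| < delta gives both |z + 7| < 7/2 and |z + 7| < (49/10)eps, so |5/z + 5/7| < eps.

delta = min(7/2, (49/10)eps)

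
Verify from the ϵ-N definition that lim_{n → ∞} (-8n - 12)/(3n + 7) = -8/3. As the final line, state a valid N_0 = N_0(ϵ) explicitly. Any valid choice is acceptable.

N_0 = (20/9)/ϵ

Let ϵ > 0 be given. For n ≥ 1, |(-8n - 12)/(3n + 7) + 8/3| = |20|/(3(3n + 7)) = 20/(3(3n + 7)).
Since 3n + 7 ≥ 3n for n ≥ 1, this is ≤ 20/(3·3n) = (20/9)/n.
So |(-8n - 12)/(3n + 7) + 8/3| < ϵ whenever n > (20/9)/ϵ.
Take N_0 = (20/9)/ϵ. If n > N_0 then |(-8n - 12)/(3n + 7) + 8/3| ≤ (20/9)/n < ϵ.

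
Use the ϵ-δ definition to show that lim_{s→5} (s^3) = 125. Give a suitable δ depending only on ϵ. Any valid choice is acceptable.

Let ϵ > 0. We seek δ > 0 with 0 < |s − 5| < δ ⇒ |s^3 − 125| < ϵ.
Factor: s^3 − 125 = (s − 5)(s^2 + 5s + 25), so |s^3 − 125| = |s − 5|·|s^2 + 5s + 25|.
Restrict δ ≤ 1. Then |s − 5| < 1 gives |s| < 6, so by the triangle inequality |s^2 + 5s + 25| ≤ 6^2 + 5·6 + 25 = 91.
Hence |s^3 − 125| ≤ 91|s − 5|, which is < ϵ once |s − 5| < ϵ/91.
Take δ = min(1, ϵ/91). If 0 < |s − 5| < δ then both bounds hold and |s^3 − 125| ≤ 91|s − 5| < 91·(ϵ/91) = ϵ.

δ = min(1, ϵ/91)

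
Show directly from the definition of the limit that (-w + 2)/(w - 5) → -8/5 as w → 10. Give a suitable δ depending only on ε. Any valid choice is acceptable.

Suppose ε > 0. We want δ > 0 with 0 < |w − 10| < δ ⇒ |(-w + 2)/(w - 5) + 8/5| < ε.
Combining over a common denominator, (-w + 2)/(w - 5) + 8/5 = [(-w + 2)·5 − (-8)·(w - 5)] / [5·(w - 5)] = 3(w − 10) / (5(w - 5)).
So |(-w + 2)/(w - 5) + 8/5| = 3|w − 10| / (5·|w − 5|).
Restrict δ ≤ 5/2. Then |w − 10| < 5/2 gives |w − 5| = |(w − 10) + 5| ≥ 5 − 5/2 = 5/2.
Hence |(-w + 2)/(w - 5) + 8/5| < 3|w − 10|/(5·(5/2)) = (6/25)|w − 10|, which is < ε once |w − 10| < (25/6)ε.
Take δ = min(5/2, (25/6)ε). Then 0 < |w − 10| < δ forces both bounds, so |(-w + 2)/(w - 5) + 8/5| < ε.

δ = min(5/2, (25/6)ε)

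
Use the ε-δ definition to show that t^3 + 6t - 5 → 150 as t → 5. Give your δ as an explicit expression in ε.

Fix ε > 0. We want δ > 0 such that 0 < |t − 5| < δ implies |(t^3 + 6t - 5) − 150| < ε.
(t^3 + 6t - 5) − 150 = t^3 + 6t - 155 = (t − 5)(t^2 + 5t + 31).
So |(t^3 + 6t - 5) − 150| = |t − 5|·|t^2 + 5t + 31|.
Assume first that |t − 5| < 1, so |t| < 6. Then |t^2 + 5t + 31| ≤ 6^2 + 5·6 + 31 = 97.
Hence |(t^3 + 6t - 5) − 150| ≤ 97|t − 5| < ε provided |t − 5| < ε/97.
Take δ = min(1, ε/97). Then 0 < |t − 5| < δ gives both |t − 5| < 1 and |t − 5| < ε/97, so |(t^3 + 6t - 5) − 150| < ε.

δ = min(1, ε/97)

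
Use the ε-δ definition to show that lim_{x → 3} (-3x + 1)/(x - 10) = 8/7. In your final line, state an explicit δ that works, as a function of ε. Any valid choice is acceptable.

δ = min(7/2, (49/58)ε)

Let ε > 0. We want δ > 0 with 0 < |x − 3| < δ ⇒ |(-3x + 1)/(x - 10) − (8/7)| < ε.
Combining over a common denominator, (-3x + 1)/(x - 10) − (8/7) = [(-3x + 1)·(-7) − (-8)·(x - 10)] / [(-7)·(x - 10)] = 29(x − 3) / ((-7)(x - 10)).
So |(-3x + 1)/(x - 10) − (8/7)| = 29|x − 3| / (7·|x − 10|).
Require δ ≤ 7/2, so |x − 10| ≥ |-7| − |x − 3| > 7 − 7/2 = 7/2.
Hence |(-3x + 1)/(x - 10) − (8/7)| < 29|x − 3|/(7·(7/2)) = (58/49)|x − 3|, which is < ε once |x − 3| < (49/58)ε.
Take δ = min(7/2, (49/58)ε). Then 0 < |x − 3| < δ forces both bounds, so |(-3x + 1)/(x - 10) − (8/7)| < ε.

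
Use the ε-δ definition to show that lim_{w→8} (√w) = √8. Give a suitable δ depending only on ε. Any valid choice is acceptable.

Let ε > 0. We want δ > 0 such that 0 < |w − 8| < δ implies |√w − √8| < ε.
Multiplying by the conjugate, |√w − √8| = |w − 8|/(√w + √8).
Restrict δ ≤ 8 so that |w − 8| < 8 forces w > 0, and then √w + √8 > √8.
Hence |√w − √8| < |w − 8|/√8, which is < ε once |w − 8| < √8·ε.
Take δ = min(8, √8·ε). If 0 < |w − 8| < δ then w > 0 and |√w − √8| < |w − 8|/√8 < ε.

δ = min(8, √8·ε)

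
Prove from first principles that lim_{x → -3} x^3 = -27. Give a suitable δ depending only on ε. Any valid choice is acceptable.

Suppose ε > 0. We seek δ > 0 with 0 < |x + 3| < δ ⇒ |x^3 + 27| < ε.
Factor: x^3 + 27 = (x + 3)(x^2 - 3x + 9), so |x^3 + 27| = |x + 3|·|x^2 - 3x + 9|.
Impose δ ≤ 2 so that |x| < 5; then |x^2 - 3x + 9| ≤ 49.
Hence |x^3 + 27| ≤ 49|x + 3|, which is < ε once |x + 3| < ε/49.
Take δ = min(2, ε/49). If 0 < |x + 3| < δ then both bounds hold and |x^3 + 27| ≤ 49|x + 3| < 49·(ε/49) = ε.

δ = min(2, ε/49)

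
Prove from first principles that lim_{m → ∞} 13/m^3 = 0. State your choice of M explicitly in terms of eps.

M = (13/eps)^{1/3}

Let eps > 0. For m ≥ 1, |13/m^3 − 0| = 13/m^3.
13/m^3 < eps ⇔ m^3 > 13/eps ⇔ m > (13/eps)^{1/3}.
Take M = (13/eps)^{1/3}. Then m > M implies 13/m^3 < eps.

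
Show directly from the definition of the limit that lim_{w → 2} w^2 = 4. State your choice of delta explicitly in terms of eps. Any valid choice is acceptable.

Let eps > 0 be given. We seek delta > 0 with 0 < |w − 2| < delta ⇒ |w^2 − 4| < eps.
Factor: w^2 − 4 = (w − 2)(w + 2), so |w^2 − 4| = |w − 2|·|w + 2|.
Impose delta ≤ 1 so that |w| < 3; then |w + 2| ≤ 5.
Hence |w^2 − 4| ≤ 5|w − 2|, which is < eps once |w − 2| < eps/5.
Take delta = min(1, eps/5). If 0 < |w − 2| < delta then both bounds hold and |w^2 − 4| ≤ 5|w − 2| < 5·(eps/5) = eps.

delta = min(1, eps/5)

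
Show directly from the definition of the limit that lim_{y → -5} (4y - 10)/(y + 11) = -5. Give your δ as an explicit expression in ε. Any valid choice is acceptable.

Let ε > 0. We want δ > 0 with 0 < |y + 5| < δ ⇒ |(4y - 10)/(y + 11) + 5| < ε.
Combining over a common denominator, (4y - 10)/(y + 11) + 5 = [(4y - 10)·6 − (-30)·(y + 11)] / [6·(y + 11)] = 54(y + 5) / (6(y + 11)).
So |(4y - 10)/(y + 11) + 5| = 54|y + 5| / (6·|y + 11|).
Require δ ≤ 3, so |y + 11| ≥ |6| − |y + 5| > 6 − 3 = 3.
Hence |(4y - 10)/(y + 11) + 5| < 54|y + 5|/(6·3) = 3|y + 5|, which is < ε once |y + 5| < (1/3)ε.
Take δ = min(3, (1/3)ε). Then 0 < |y + 5| < δ forces both bounds, so |(4y - 10)/(y + 11) + 5| < ε.

δ = min(3, (1/3)ε)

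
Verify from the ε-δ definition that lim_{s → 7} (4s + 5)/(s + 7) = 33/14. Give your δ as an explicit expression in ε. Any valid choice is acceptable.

δ = min(7, (98/23)ε)

Let ε > 0. We want δ > 0 with 0 < |s − 7| < δ ⇒ |(4s + 5)/(s + 7) − (33/14)| < ε.
Combining over a common denominator, (4s + 5)/(s + 7) − (33/14) = [(4s + 5)·14 − 33·(s + 7)] / [14·(s + 7)] = 23(s − 7) / (14(s + 7)).
So |(4s + 5)/(s + 7) − (33/14)| = 23|s − 7| / (14·|s + 7|).
Require δ ≤ 7, so |s + 7| ≥ |14| − |s − 7| > 14 − 7 = 7.
Hence |(4s + 5)/(s + 7) − (33/14)| < 23|s − 7|/(14·7) = (23/98)|s − 7|, which is < ε once |s − 7| < (98/23)ε.
Take δ = min(7, (98/23)ε). Then 0 < |s − 7| < δ forces both bounds, so |(4s + 5)/(s + 7) − (33/14)| < ε.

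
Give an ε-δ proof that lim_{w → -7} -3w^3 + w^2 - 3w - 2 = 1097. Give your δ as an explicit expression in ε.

δ = min(2, ε/598)

Let ε > 0. We want δ > 0 such that 0 < |w + 7| < δ implies |(-3w^3 + w^2 - 3w - 2) − 1097| < ε.
(-3w^3 + w^2 - 3w - 2) − 1097 = -3w^3 + w^2 - 3w - 1099 = (w + 7)(-3w^2 + 22w - 157).
So |(-3w^3 + w^2 - 3w - 2) − 1097| = |w + 7|·|-3w^2 + 22w - 157|.
Assume first that |w + 7| < 2, so |w| < 9. Then |-3w^2 + 22w - 157| ≤ 3·9^2 + 22·9 + 157 = 598.
Hence |(-3w^3 + w^2 - 3w - 2) − 1097| ≤ 598|w + 7| < ε provided |w + 7| < ε/598.
Take δ = min(2, ε/598). Then 0 < |w + 7| < δ gives both |w + 7| < 2 and |w + 7| < ε/598, so |(-3w^3 + w^2 - 3w - 2) − 1097| < ε.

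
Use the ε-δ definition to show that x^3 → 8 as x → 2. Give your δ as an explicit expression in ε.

Let ε > 0 be given. We seek δ > 0 with 0 < |x − 2| < δ ⇒ |x^3 − 8| < ε.
Factor: x^3 − 8 = (x − 2)(x^2 + 2x + 4), so |x^3 − 8| = |x − 2|·|x^2 + 2x + 4|.
Restrict δ ≤ 1. Then |x − 2| < 1 gives |x| < 3, so by the triangle inequality |x^2 + 2x + 4| ≤ 3^2 + 2·3 + 4 = 19.
Hence |x^3 − 8| ≤ 19|x − 2|, which is < ε once |x − 2| < ε/19.
Take δ = min(1, ε/19). If 0 < |x − 2| < δ then both bounds hold and |x^3 − 8| ≤ 19|x − 2| < 19·(ε/19) = ε.

δ = min(1, ε/19)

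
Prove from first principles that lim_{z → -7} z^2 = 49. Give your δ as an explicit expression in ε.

Let ε > 0 be given. We seek δ > 0 with 0 < |z + 7| < δ ⇒ |z^2 − 49| < ε.
Factor: z^2 − 49 = (z + 7)(z - 7), so |z^2 − 49| = |z + 7|·|z - 7|.
Restrict δ ≤ 2. Then |z + 7| < 2 gives |z| < 9, so by the triangle inequality |z - 7| ≤ 9 + 7 = 16.
Hence |z^2 − 49| ≤ 16|z + 7|, which is < ε once |z + 7| < ε/16.
Take δ = min(2, ε/16). If 0 < |z + 7| < δ then both bounds hold and |z^2 − 49| ≤ 16|z + 7| < 16·(ε/16) = ε.

δ = min(2, ε/16)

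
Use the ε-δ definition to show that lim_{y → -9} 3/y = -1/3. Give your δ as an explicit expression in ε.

δ = min(9/2, (27/2)ε)

Let ε > 0 be given. We seek δ > 0 such that 0 < |y + 9| < δ implies |3/y + 1/3| < ε.
|3/y + 1/3| = 3·|-9 − y|/(9·|y|) = 3|y + 9|/(9|y|).
Restrict δ ≤ 9/2. Then |y + 9| < 9/2 gives |y| > 9/2, so 9|y| > 81/2.
Then |3/y + 1/3| < 3|y + 9|/(81/2), which is < ε when |y + 9| < (27/2)ε.
Take δ = min(9/2, (27/2)ε). Then 0 < |y + 9| < δ gives both |y + 9| < 9/2 and |y + 9| < (27/2)ε, so |3/y + 1/3| < ε.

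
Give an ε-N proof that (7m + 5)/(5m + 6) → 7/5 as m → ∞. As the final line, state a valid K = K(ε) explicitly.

K = (17/25)/ε

Let ε > 0 be given. For m ≥ 1, |(7m + 5)/(5m + 6) − (7/5)| = |-17|/(5(5m + 6)) = 17/(5(5m + 6)).
Since 5m + 6 ≥ 5m for m ≥ 1, this is ≤ 17/(5·5m) = (17/25)/m.
So |(7m + 5)/(5m + 6) − (7/5)| < ε whenever m > (17/25)/ε.
Take K = (17/25)/ε. If m > K then |(7m + 5)/(5m + 6) − (7/5)| ≤ (17/25)/m < ε.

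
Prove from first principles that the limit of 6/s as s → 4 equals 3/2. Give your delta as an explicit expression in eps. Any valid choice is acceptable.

Let eps > 0. We seek delta > 0 such that 0 < |s − 4| < delta implies |6/s − (3/2)| < eps.
|6/s − (3/2)| = 6·|4 − s|/(4·|s|) = 6|s − 4|/(4|s|).
Require delta ≤ 2 so that |s| > 4 − 2 = 2, hence 4|s| > 8.
Then |6/s − (3/2)| < 6|s − 4|/8, which is < eps when |s − 4| < (4/3)eps.
Take delta = min(2, (4/3)eps). Then 0 < |s − 4| < delta gives both |s − 4| < 2 and |s − 4| < (4/3)eps, so |6/s − (3/2)| < eps.

delta = min(2, (4/3)eps)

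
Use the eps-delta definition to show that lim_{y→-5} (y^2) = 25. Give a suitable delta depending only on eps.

delta = min(1, eps/11)

Fix eps > 0. We seek delta > 0 with 0 < |y + 5| < delta ⇒ |y^2 − 25| < eps.
Factor: y^2 − 25 = (y + 5)(y - 5), so |y^2 − 25| = |y + 5|·|y - 5|.
Restrict delta ≤ 1. Then |y + 5| < 1 gives |y| < 6, so by the triangle inequality |y - 5| ≤ 6 + 5 = 11.
Hence |y^2 − 25| ≤ 11|y + 5|, which is < eps once |y + 5| < eps/11.
Take delta = min(1, eps/11). If 0 < |y + 5| < delta then both bounds hold and |y^2 − 25| ≤ 11|y + 5| < 11·(eps/11) = eps.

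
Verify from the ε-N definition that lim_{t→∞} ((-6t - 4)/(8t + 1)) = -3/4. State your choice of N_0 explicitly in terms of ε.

N_0 = (13/32)/ε

Suppose ε > 0. We seek N_0 > 0 such that t > N_0 implies |(-6t - 4)/(8t + 1) + 3/4| < ε.
(-6t - 4)/(8t + 1) + 3/4 = (8(-6t - 4) − (-6)(8t + 1)) / (8(8t + 1)) = -26/(8(8t + 1)).
For t > 0 we have 8t + 1 > 8t, so |(-6t - 4)/(8t + 1) + 3/4| = 26/(8(8t + 1)) < 26/(8·8t) = (13/32)/t.
Thus |(-6t - 4)/(8t + 1) + 3/4| < ε whenever t > (13/32)/ε.
Take N_0 = (13/32)/ε. If t > N_0 then |(-6t - 4)/(8t + 1) + 3/4| < (13/32)/t < ε.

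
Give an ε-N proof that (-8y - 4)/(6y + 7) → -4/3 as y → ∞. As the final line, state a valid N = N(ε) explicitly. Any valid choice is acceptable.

Fix ε > 0. We seek N > 0 such that y > N implies |(-8y - 4)/(6y + 7) + 4/3| < ε.
(-8y - 4)/(6y + 7) + 4/3 = (6(-8y - 4) − (-8)(6y + 7)) / (6(6y + 7)) = 32/(6(6y + 7)).
For y > 0 we have 6y + 7 > 6y, so |(-8y - 4)/(6y + 7) + 4/3| = 32/(6(6y + 7)) < 32/(6·6y) = (8/9)/y.
Thus |(-8y - 4)/(6y + 7) + 4/3| < ε whenever y > (8/9)/ε.
Take N = (8/9)/ε. If y > N then |(-8y - 4)/(6y + 7) + 4/3| < (8/9)/y < ε.

N = (8/9)/ε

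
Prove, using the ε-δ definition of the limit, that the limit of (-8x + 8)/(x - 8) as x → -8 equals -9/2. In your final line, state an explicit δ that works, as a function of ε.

δ = min(8, (16/7)ε)

Let ε > 0 be given. We want δ > 0 with 0 < |x + 8| < δ ⇒ |(-8x + 8)/(x - 8) + 9/2| < ε.
Combining over a common denominator, (-8x + 8)/(x - 8) + 9/2 = [(-8x + 8)·(-16) − 72·(x - 8)] / [(-16)·(x - 8)] = 56(x + 8) / ((-16)(x - 8)).
So |(-8x + 8)/(x - 8) + 9/2| = 56|x + 8| / (16·|x − 8|).
Restrict δ ≤ 8. Then |x + 8| < 8 gives |x − 8| = |(x + 8) + (-16)| ≥ 16 − 8 = 8.
Hence |(-8x + 8)/(x - 8) + 9/2| < 56|x + 8|/(16·8) = (7/16)|x + 8|, which is < ε once |x + 8| < (16/7)ε.
Take δ = min(8, (16/7)ε). Then 0 < |x + 8| < δ forces both bounds, so |(-8x + 8)/(x - 8) + 9/2| < ε.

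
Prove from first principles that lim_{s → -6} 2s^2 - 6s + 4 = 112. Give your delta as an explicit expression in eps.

delta = min(1, eps/32)

Let eps > 0 be given. We want delta > 0 such that 0 < |s + 6| < delta implies |(2s^2 - 6s + 4) − 112| < eps.
(2s^2 - 6s + 4) − 112 = 2s^2 - 6s - 108 = (s + 6)(2s - 18).
So |(2s^2 - 6s + 4) − 112| = |s + 6|·|2s - 18|.
Assume first that |s + 6| < 1, so |s| < 7. Then |2s - 18| ≤ 2·7 + 18 = 32.
Hence |(2s^2 - 6s + 4) − 112| ≤ 32|s + 6| < eps provided |s + 6| < eps/32.
Take delta = min(1, eps/32). Then 0 < |s + 6| < delta gives both |s + 6| < 1 and |s + 6| < eps/32, so |(2s^2 - 6s + 4) − 112| < eps.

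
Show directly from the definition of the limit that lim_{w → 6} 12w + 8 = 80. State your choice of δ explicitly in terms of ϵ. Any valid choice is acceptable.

δ = ϵ/12

Let ϵ > 0 be given. We need δ > 0 so that 0 < |w − 6| < δ implies |(12w + 8) − 80| < ϵ.
Since (12w + 8) − 80 = 12(w − 6), we have |(12w + 8) − 80| = 12|w − 6|.
So 12|w − 6| < ϵ exactly when |w − 6| < ϵ/12.
Take δ = ϵ/12. If 0 < |w − 6| < δ then |(12w + 8) − 80| = 12|w − 6| < 12·(ϵ/12) = ϵ.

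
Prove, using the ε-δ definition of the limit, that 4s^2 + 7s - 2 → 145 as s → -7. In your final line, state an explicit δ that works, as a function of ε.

δ = min(1, ε/53)

Let ε > 0 be given. We want δ > 0 such that 0 < |s + 7| < δ implies |(4s^2 + 7s - 2) − 145| < ε.
(4s^2 + 7s - 2) − 145 = 4s^2 + 7s - 147 = (s + 7)(4s - 21).
So |(4s^2 + 7s - 2) − 145| = |s + 7|·|4s - 21|.
Assume first that |s + 7| < 1, so |s| < 8. Then |4s - 21| ≤ 4·8 + 21 = 53.
Hence |(4s^2 + 7s - 2) − 145| ≤ 53|s + 7| < ε provided |s + 7| < ε/53.
Choosing δ = min(1, ε/53) ensures both conditions, hence |(4s^2 + 7s - 2) − 145| < ε.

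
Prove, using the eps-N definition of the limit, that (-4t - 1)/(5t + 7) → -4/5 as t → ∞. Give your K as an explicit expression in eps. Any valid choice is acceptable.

K = (23/25)/eps

Fix eps > 0. We seek K > 0 such that t > K implies |(-4t - 1)/(5t + 7) + 4/5| < eps.
(-4t - 1)/(5t + 7) + 4/5 = (5(-4t - 1) − (-4)(5t + 7)) / (5(5t + 7)) = 23/(5(5t + 7)).
For t > 0 we have 5t + 7 > 5t, so |(-4t - 1)/(5t + 7) + 4/5| = 23/(5(5t + 7)) < 23/(5·5t) = (23/25)/t.
Thus |(-4t - 1)/(5t + 7) + 4/5| < eps whenever t > (23/25)/eps.
Take K = (23/25)/eps. If t > K then |(-4t - 1)/(5t + 7) + 4/5| < (23/25)/t < eps.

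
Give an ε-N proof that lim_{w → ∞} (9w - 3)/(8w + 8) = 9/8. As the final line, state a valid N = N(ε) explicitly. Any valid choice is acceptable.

Fix ε > 0. We seek N > 0 such that w > N implies |(9w - 3)/(8w + 8) − (9/8)| < ε.
(9w - 3)/(8w + 8) − (9/8) = (8(9w - 3) − 9(8w + 8)) / (8(8w + 8)) = -96/(8(8w + 8)).
For w > 0 we have 8w + 8 > 8w, so |(9w - 3)/(8w + 8) − (9/8)| = 96/(8(8w + 8)) < 96/(8·8w) = (3/2)/w.
Thus |(9w - 3)/(8w + 8) − (9/8)| < ε whenever w > (3/2)/ε.
Take N = (3/2)/ε. If w > N then |(9w - 3)/(8w + 8) − (9/8)| < (3/2)/w < ε.

N = (3/2)/ε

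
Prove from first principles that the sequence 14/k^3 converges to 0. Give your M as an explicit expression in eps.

Suppose eps > 0. For k ≥ 1, |14/k^3 − 0| = 14/k^3.
14/k^3 < eps ⇔ k^3 > 14/eps ⇔ k > (14/eps)^{1/3}.
Take M = (14/eps)^{1/3}. Then k > M implies 14/k^3 < eps.

M = (14/eps)^{1/3}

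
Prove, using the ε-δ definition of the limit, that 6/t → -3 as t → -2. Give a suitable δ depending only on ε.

δ = min(1, (1/3)ε)

Let ε > 0. We seek δ > 0 such that 0 < |t + 2| < δ implies |6/t + 3| < ε.
|6/t + 3| = 6·|-2 − t|/(2·|t|) = 6|t + 2|/(2|t|).
Restrict δ ≤ 1. Then |t + 2| < 1 gives |t| > 1, so 2|t| > 2.
Then |6/t + 3| < 6|t + 2|/2, which is < ε when |t + 2| < (1/3)ε.
Take δ = min(1, (1/3)ε). Then 0 < |t + 2| < δ gives both |t + 2| < 1 and |t + 2| < (1/3)ε, so |6/t + 3| < ε.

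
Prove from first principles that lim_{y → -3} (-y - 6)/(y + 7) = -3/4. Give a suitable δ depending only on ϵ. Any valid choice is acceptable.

δ = min(2, 8ϵ)

Fix ϵ > 0. We want δ > 0 with 0 < |y + 3| < δ ⇒ |(-y - 6)/(y + 7) + 3/4| < ϵ.
Combining over a common denominator, (-y - 6)/(y + 7) + 3/4 = [(-y - 6)·4 − (-3)·(y + 7)] / [4·(y + 7)] = -1(y + 3) / (4(y + 7)).
So |(-y - 6)/(y + 7) + 3/4| = |y + 3| / (4·|y + 7|).
Require δ ≤ 2, so |y + 7| ≥ |4| − |y + 3| > 4 − 2 = 2.
Hence |(-y - 6)/(y + 7) + 3/4| < |y + 3|/(4·2) = (1/8)|y + 3|, which is < ϵ once |y + 3| < 8ϵ.
Take δ = min(2, 8ϵ). Then 0 < |y + 3| < δ forces both bounds, so |(-y - 6)/(y + 7) + 3/4| < ϵ.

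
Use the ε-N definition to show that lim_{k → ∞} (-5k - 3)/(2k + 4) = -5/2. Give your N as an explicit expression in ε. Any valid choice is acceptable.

Let ε > 0 be given. For k ≥ 1, |(-5k - 3)/(2k + 4) + 5/2| = |14|/(2(2k + 4)) = 14/(2(2k + 4)).
Since 2k + 4 ≥ 2k for k ≥ 1, this is ≤ 14/(2·2k) = (7/2)/k.
So |(-5k - 3)/(2k + 4) + 5/2| < ε whenever k > (7/2)/ε.
Take N = (7/2)/ε. If k > N then |(-5k - 3)/(2k + 4) + 5/2| ≤ (7/2)/k < ε.

N = (7/2)/ε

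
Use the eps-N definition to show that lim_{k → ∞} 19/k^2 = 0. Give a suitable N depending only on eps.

Let eps > 0 be given. For k ≥ 1, |19/k^2 − 0| = 19/k^2.
19/k^2 < eps ⇔ k^2 > 19/eps ⇔ k > (19/eps)^{1/2}.
Take N = (19/eps)^{1/2}. Then k > N implies 19/k^2 < eps.

N = (19/eps)^{1/2}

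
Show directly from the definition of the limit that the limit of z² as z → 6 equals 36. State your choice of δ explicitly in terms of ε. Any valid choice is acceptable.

Fix ε > 0. We seek δ > 0 with 0 < |z − 6| < δ ⇒ |z² − 36| < ε.
Factor: z² − 36 = (z − 6)(z + 6), so |z² − 36| = |z − 6|·|z + 6|.
Impose δ ≤ 1 so that |z| < 7; then |z + 6| ≤ 13.
Hence |z² − 36| ≤ 13|z − 6|, which is < ε once |z − 6| < ε/13.
Take δ = min(1, ε/13). If 0 < |z − 6| < δ then both bounds hold and |z² − 36| ≤ 13|z − 6| < 13·(ε/13) = ε.

δ = min(1, ε/13)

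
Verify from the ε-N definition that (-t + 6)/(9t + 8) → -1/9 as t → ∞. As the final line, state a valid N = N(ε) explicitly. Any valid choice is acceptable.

N = (62/81)/ε

Fix ε > 0. We seek N > 0 such that t > N implies |(-t + 6)/(9t + 8) + 1/9| < ε.
(-t + 6)/(9t + 8) + 1/9 = (9(-t + 6) − (-1)(9t + 8)) / (9(9t + 8)) = 62/(9(9t + 8)).
For t > 0 we have 9t + 8 > 9t, so |(-t + 6)/(9t + 8) + 1/9| = 62/(9(9t + 8)) < 62/(9·9t) = (62/81)/t.
Thus |(-t + 6)/(9t + 8) + 1/9| < ε whenever t > (62/81)/ε.
Take N = (62/81)/ε. If t > N then |(-t + 6)/(9t + 8) + 1/9| < (62/81)/t < ε.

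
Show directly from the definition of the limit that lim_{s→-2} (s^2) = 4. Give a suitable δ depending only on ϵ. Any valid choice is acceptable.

Let ϵ > 0 be given. We seek δ > 0 with 0 < |s + 2| < δ ⇒ |s^2 − 4| < ϵ.
Factor: s^2 − 4 = (s + 2)(s - 2), so |s^2 − 4| = |s + 2|·|s - 2|.
Impose δ ≤ 1 so that |s| < 3; then |s - 2| ≤ 5.
Hence |s^2 − 4| ≤ 5|s + 2|, which is < ϵ once |s + 2| < ϵ/5.
Take δ = min(1, ϵ/5). If 0 < |s + 2| < δ then both bounds hold and |s^2 − 4| ≤ 5|s + 2| < 5·(ϵ/5) = ϵ.

δ = min(1, ϵ/5)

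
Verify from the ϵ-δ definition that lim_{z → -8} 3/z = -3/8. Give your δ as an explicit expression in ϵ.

Let ϵ > 0 be given. We seek δ > 0 such that 0 < |z + 8| < δ implies |3/z + 3/8| < ϵ.
|3/z + 3/8| = 3·|-8 − z|/(8·|z|) = 3|z + 8|/(8|z|).
Restrict δ ≤ 4. Then |z + 8| < 4 gives |z| > 4, so 8|z| > 32.
Then |3/z + 3/8| < 3|z + 8|/32, which is < ϵ when |z + 8| < (32/3)ϵ.
Take δ = min(4, (32/3)ϵ). Then 0 < |z + 8| < δ gives both |z + 8| < 4 and |z + 8| < (32/3)ϵ, so |3/z + 3/8| < ϵ.

δ = min(4, (32/3)ϵ)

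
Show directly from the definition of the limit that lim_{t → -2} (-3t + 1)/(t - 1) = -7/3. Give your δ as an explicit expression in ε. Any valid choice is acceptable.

Fix ε > 0. We want δ > 0 with 0 < |t + 2| < δ ⇒ |(-3t + 1)/(t - 1) + 7/3| < ε.
Combining over a common denominator, (-3t + 1)/(t - 1) + 7/3 = [(-3t + 1)·(-3) − 7·(t - 1)] / [(-3)·(t - 1)] = 2(t + 2) / ((-3)(t - 1)).
So |(-3t + 1)/(t - 1) + 7/3| = 2|t + 2| / (3·|t − 1|).
Restrict δ ≤ 3/2. Then |t + 2| < 3/2 gives |t − 1| = |(t + 2) + (-3)| ≥ 3 − 3/2 = 3/2.
Hence |(-3t + 1)/(t - 1) + 7/3| < 2|t + 2|/(3·(3/2)) = (4/9)|t + 2|, which is < ε once |t + 2| < (9/4)ε.
Take δ = min(3/2, (9/4)ε). Then 0 < |t + 2| < δ forces both bounds, so |(-3t + 1)/(t - 1) + 7/3| < ε.

δ = min(3/2, (9/4)ε)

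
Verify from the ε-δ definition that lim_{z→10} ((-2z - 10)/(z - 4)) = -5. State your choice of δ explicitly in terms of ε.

Let ε > 0. We want δ > 0 with 0 < |z − 10| < δ ⇒ |(-2z - 10)/(z - 4) + 5| < ε.
Combining over a common denominator, (-2z - 10)/(z - 4) + 5 = [(-2z - 10)·6 − (-30)·(z - 4)] / [6·(z - 4)] = 18(z − 10) / (6(z - 4)).
So |(-2z - 10)/(z - 4) + 5| = 18|z − 10| / (6·|z − 4|).
Require δ ≤ 3, so |z − 4| ≥ |6| − |z − 10| > 6 − 3 = 3.
Hence |(-2z - 10)/(z - 4) + 5| < 18|z − 10|/(6·3) = |z − 10|, which is < ε once |z − 10| < ε.
Take δ = min(3, ε). Then 0 < |z − 10| < δ forces both bounds, so |(-2z - 10)/(z - 4) + 5| < ε.

δ = min(3, ε)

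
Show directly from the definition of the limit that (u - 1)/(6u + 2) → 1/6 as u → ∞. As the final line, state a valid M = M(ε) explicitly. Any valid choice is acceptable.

M = (2/9)/ε

Let ε > 0. We seek M > 0 such that u > M implies |(u - 1)/(6u + 2) − (1/6)| < ε.
(u - 1)/(6u + 2) − (1/6) = (6(u - 1) − (6u + 2)) / (6(6u + 2)) = -8/(6(6u + 2)).
For u > 0 we have 6u + 2 > 6u, so |(u - 1)/(6u + 2) − (1/6)| = 8/(6(6u + 2)) < 8/(6·6u) = (2/9)/u.
Thus |(u - 1)/(6u + 2) − (1/6)| < ε whenever u > (2/9)/ε.
Take M = (2/9)/ε. If u > M then |(u - 1)/(6u + 2) − (1/6)| < (2/9)/u < ε.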